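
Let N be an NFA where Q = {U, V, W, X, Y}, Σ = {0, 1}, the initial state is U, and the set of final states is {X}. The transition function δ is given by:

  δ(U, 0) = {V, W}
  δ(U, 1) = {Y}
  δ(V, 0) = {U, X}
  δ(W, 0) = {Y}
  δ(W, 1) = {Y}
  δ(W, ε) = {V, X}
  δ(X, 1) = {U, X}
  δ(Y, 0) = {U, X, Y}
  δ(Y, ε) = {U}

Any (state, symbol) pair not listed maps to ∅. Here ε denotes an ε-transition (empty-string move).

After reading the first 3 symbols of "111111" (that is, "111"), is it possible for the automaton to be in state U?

Yes

Start in {U}.
Read '1': U→{Y}; union {Y}; ε-closure = {U, Y}.
Read '1': U→{Y}, Y→∅; union {Y}; ε-closure = {U, Y}.
Read '1': U→{Y}, Y→∅; union {Y}; ε-closure = {U, Y}.
State U is in {U, Y}.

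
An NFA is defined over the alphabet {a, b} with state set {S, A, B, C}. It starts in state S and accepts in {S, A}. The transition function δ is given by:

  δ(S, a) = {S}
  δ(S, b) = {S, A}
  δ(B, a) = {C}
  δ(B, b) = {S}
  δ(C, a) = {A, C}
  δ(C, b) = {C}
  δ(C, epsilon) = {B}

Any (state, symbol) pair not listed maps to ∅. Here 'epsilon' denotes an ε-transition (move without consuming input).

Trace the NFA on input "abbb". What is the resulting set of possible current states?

{S, A}

Start in {S}.
Read 'a': S→{S}; now {S}.
Read 'b': S→{S, A}; now {S, A}.
Read 'b': S→{S, A}, A→∅; now {S, A}.
Read 'b': S→{S, A}, A→∅; now {S, A}.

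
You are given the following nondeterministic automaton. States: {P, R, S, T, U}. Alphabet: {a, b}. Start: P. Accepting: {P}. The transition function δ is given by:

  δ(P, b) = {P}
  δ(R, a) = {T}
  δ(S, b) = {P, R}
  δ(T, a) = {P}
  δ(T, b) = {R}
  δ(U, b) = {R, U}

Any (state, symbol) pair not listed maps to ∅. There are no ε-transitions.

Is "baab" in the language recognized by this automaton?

No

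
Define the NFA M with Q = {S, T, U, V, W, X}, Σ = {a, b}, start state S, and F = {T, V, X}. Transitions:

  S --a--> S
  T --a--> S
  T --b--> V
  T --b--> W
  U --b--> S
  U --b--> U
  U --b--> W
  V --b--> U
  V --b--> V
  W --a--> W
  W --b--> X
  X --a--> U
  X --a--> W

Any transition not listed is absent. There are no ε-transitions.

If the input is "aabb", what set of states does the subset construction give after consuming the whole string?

∅

Start in {S}.
Read 'a': {S} → {S}.
Read 'a': {S} → {S}.
Read 'b': {S} → ∅.
The set is empty and remains empty for the remaining 1 symbol.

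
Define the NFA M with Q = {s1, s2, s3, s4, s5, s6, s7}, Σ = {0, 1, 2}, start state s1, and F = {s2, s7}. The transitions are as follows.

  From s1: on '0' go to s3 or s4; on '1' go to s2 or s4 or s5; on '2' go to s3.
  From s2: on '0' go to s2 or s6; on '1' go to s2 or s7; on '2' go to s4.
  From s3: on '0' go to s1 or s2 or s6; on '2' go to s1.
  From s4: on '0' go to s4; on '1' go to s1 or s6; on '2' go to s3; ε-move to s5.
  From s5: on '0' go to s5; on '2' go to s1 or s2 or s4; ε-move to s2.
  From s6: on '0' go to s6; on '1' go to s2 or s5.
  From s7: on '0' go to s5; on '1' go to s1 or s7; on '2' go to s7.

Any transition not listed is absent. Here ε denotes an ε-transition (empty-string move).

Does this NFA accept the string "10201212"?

Yes

Start in {s1}.
Read '1': {s1} → {s2, s4, s5}.
Read '0': {s2, s4, s5} → {s2, s4, s5, s6}.
Read '2': {s2, s4, s5, s6} → {s1, s2, s3, s4, s5}.
Read '0': {s1, s2, s3, s4, s5} → {s1, s2, s3, s4, s5, s6}.
Read '1': {s1, s2, s3, s4, s5, s6} → {s1, s2, s4, s5, s6, s7}.
Read '2': {s1, s2, s4, s5, s6, s7} → {s1, s2, s3, s4, s5, s7}.
Read '1': {s1, s2, s3, s4, s5, s7} → {s1, s2, s4, s5, s6, s7}.
Read '2': {s1, s2, s4, s5, s6, s7} → {s1, s2, s3, s4, s5, s7}.
The final set {s1, s2, s3, s4, s5, s7} contains the accepting states s2, s7.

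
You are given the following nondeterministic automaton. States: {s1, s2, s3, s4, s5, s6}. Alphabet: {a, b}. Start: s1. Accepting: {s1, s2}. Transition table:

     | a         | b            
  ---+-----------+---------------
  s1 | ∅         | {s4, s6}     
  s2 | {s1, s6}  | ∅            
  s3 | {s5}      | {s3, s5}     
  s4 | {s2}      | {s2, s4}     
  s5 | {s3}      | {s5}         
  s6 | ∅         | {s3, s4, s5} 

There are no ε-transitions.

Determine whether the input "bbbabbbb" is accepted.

Start in {s1}.
Read 'b': {s1} → {s4, s6}.
Read 'b': {s4, s6} → {s2, s3, s4, s5}.
Read 'b': {s2, s3, s4, s5} → {s2, s3, s4, s5}.
Read 'a': {s2, s3, s4, s5} → {s1, s2, s3, s5, s6}.
Read 'b': {s1, s2, s3, s5, s6} → {s3, s4, s5, s6}.
Read 'b': {s3, s4, s5, s6} → {s2, s3, s4, s5}.
Read 'b': {s2, s3, s4, s5} → {s2, s3, s4, s5}.
Read 'b': {s2, s3, s4, s5} → {s2, s3, s4, s5}.
The final set {s2, s3, s4, s5} contains the accepting state s2.

Yes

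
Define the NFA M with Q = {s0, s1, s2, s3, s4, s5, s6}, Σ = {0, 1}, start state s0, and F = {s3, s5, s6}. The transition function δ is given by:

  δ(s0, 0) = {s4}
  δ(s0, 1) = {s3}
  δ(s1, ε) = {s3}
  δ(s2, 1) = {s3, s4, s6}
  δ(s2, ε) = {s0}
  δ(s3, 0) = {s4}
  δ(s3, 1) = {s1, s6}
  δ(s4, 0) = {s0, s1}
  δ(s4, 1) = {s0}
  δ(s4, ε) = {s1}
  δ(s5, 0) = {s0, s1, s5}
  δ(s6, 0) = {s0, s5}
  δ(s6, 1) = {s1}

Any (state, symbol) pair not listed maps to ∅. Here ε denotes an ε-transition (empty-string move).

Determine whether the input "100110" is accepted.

Start in {s0}.
Read '1': s0→{s3}; now {s3}.
Read '0': s3→{s4}; union {s4}; ε-closure = {s1, s3, s4}.
Read '0': s1→∅, s3→{s4}, s4→{s0, s1}; union {s0, s1, s4}; ε-closure = {s0, s1, s3, s4}.
Read '1': s0→{s3}, s1→∅, s3→{s1, s6}, s4→{s0}; now {s0, s1, s3, s6}.
Read '1': s0→{s3}, s1→∅, s3→{s1, s6}, s6→{s1}; now {s1, s3, s6}.
Read '0': s1→∅, s3→{s4}, s6→{s0, s5}; union {s0, s4, s5}; ε-closure = {s0, s1, s3, s4, s5}.
The final set {s0, s1, s3, s4, s5} contains the accepting states s3, s5.

Yes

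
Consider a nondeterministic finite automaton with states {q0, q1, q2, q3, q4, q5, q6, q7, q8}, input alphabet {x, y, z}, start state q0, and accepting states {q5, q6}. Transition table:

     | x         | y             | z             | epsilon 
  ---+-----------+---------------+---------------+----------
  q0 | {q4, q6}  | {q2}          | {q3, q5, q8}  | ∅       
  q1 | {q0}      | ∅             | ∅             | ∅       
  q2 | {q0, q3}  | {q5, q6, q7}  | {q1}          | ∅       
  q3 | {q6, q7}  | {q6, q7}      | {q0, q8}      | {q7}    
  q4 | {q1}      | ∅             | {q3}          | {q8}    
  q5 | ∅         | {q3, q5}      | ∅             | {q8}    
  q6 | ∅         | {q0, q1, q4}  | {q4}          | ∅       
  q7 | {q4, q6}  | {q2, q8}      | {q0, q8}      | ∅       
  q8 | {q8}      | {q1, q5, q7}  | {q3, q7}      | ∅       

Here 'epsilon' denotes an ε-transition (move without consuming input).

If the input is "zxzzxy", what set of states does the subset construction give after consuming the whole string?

Start in {q0}.
Read 'z': q0→{q3, q5, q8}; union {q3, q5, q8}; ε-closure = {q3, q5, q7, q8}.
Read 'x': q3→{q6, q7}, q5→∅, q7→{q4, q6}, q8→{q8}; now {q4, q6, q7, q8}.
Read 'z': q4→{q3}, q6→{q4}, q7→{q0, q8}, q8→{q3, q7}; now {q0, q3, q4, q7, q8}.
Read 'z': q0→{q3, q5, q8}, q3→{q0, q8}, q4→{q3}, q7→{q0, q8}, q8→{q3, q7}; now {q0, q3, q5, q7, q8}.
Read 'x': q0→{q4, q6}, q3→{q6, q7}, q5→∅, q7→{q4, q6}, q8→{q8}; now {q4, q6, q7, q8}.
Read 'y': q4→∅, q6→{q0, q1, q4}, q7→{q2, q8}, q8→{q1, q5, q7}; now {q0, q1, q2, q4, q5, q7, q8}.

{q0, q1, q2, q4, q5, q7, q8}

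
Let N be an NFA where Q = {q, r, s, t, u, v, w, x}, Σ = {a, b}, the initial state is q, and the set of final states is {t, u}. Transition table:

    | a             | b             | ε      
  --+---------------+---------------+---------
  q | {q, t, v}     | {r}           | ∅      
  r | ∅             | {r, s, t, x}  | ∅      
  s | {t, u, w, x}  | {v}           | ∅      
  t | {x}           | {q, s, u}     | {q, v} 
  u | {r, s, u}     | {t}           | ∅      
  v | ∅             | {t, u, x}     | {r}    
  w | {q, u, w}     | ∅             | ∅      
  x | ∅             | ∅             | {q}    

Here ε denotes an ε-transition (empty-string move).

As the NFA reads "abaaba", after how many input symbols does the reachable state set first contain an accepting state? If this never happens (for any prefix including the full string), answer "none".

1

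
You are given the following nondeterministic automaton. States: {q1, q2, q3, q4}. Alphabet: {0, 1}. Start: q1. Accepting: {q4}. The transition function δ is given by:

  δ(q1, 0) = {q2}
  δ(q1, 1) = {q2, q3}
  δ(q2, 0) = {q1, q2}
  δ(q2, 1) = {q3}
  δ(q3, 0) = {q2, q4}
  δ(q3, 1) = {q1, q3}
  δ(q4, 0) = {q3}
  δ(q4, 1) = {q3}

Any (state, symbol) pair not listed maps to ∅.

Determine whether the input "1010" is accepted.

Start in {q1}.
Read '1': q1→{q2, q3}; now {q2, q3}.
Read '0': q2→{q1, q2}, q3→{q2, q4}; now {q1, q2, q4}.
Read '1': q1→{q2, q3}, q2→{q3}, q4→{q3}; now {q2, q3}.
Read '0': q2→{q1, q2}, q3→{q2, q4}; now {q1, q2, q4}.
The final set {q1, q2, q4} contains the accepting state q4.

Yes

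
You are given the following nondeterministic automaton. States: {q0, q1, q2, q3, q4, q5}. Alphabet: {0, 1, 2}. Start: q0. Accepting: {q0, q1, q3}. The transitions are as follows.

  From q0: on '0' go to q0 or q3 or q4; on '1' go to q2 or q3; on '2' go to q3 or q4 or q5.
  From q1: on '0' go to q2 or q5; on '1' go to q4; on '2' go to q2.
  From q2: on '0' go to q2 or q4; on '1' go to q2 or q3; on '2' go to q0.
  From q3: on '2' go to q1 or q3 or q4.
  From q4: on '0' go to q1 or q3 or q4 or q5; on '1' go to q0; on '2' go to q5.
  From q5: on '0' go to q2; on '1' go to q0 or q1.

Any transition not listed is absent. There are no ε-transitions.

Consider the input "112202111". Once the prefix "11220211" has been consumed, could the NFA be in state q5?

Start in {q0}.
Read '1': {q0} → {q2, q3}.
Read '1': {q2, q3} → {q2, q3}.
Read '2': {q2, q3} → {q0, q1, q3, q4}.
Read '2': {q0, q1, q3, q4} → {q1, q2, q3, q4, q5}.
Read '0': {q1, q2, q3, q4, q5} → {q1, q2, q3, q4, q5}.
Read '2': {q1, q2, q3, q4, q5} → {q0, q1, q2, q3, q4, q5}.
Read '1': {q0, q1, q2, q3, q4, q5} → {q0, q1, q2, q3, q4}.
Read '1': {q0, q1, q2, q3, q4} → {q0, q2, q3, q4}.
State q5 is not in {q0, q2, q3, q4}.

No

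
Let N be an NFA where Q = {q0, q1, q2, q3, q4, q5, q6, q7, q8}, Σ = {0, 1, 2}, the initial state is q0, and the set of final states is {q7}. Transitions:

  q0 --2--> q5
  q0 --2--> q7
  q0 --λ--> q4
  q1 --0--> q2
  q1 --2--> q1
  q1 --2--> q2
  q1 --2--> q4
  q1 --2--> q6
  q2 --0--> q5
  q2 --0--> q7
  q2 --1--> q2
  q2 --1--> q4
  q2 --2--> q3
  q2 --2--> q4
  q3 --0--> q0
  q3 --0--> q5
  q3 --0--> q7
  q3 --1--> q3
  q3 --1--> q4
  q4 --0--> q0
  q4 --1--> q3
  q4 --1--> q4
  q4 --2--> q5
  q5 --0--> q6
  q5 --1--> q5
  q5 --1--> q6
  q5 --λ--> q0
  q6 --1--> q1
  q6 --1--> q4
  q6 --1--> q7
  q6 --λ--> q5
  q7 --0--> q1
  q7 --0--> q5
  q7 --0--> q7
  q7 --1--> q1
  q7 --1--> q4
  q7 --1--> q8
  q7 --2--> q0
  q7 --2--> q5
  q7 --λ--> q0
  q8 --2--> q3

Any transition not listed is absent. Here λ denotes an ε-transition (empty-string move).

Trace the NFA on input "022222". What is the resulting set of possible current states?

{q0, q4, q5, q7}

Start: ε-closure({q0}) = {q0, q4}.
Read '0': {q0, q4} → {q0, q4}.
Read '2': {q0, q4} → {q0, q4, q5, q7}.
Read '2': {q0, q4, q5, q7} → {q0, q4, q5, q7}.
Read '2': {q0, q4, q5, q7} → {q0, q4, q5, q7}.
Read '2': {q0, q4, q5, q7} → {q0, q4, q5, q7}.
Read '2': {q0, q4, q5, q7} → {q0, q4, q5, q7}.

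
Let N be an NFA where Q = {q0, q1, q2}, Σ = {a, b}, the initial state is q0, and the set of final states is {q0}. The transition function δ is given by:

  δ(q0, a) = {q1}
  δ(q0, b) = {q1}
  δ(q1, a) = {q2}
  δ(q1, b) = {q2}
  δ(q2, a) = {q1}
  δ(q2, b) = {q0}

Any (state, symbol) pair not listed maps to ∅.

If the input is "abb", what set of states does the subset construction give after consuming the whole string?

Start in {q0}.
Read 'a': {q0} → {q1}.
Read 'b': {q1} → {q2}.
Read 'b': {q2} → {q0}.

{q0}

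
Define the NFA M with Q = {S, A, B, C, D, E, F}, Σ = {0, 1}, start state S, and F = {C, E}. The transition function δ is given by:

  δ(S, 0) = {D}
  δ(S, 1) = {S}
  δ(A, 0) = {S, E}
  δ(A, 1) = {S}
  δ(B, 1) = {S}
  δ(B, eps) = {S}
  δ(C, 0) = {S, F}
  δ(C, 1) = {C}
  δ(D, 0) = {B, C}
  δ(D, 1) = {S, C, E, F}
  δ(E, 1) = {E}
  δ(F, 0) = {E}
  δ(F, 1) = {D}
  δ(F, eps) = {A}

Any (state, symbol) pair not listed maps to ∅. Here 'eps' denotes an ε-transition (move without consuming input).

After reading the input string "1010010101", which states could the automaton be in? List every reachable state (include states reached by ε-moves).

{S, A, C, D, E, F}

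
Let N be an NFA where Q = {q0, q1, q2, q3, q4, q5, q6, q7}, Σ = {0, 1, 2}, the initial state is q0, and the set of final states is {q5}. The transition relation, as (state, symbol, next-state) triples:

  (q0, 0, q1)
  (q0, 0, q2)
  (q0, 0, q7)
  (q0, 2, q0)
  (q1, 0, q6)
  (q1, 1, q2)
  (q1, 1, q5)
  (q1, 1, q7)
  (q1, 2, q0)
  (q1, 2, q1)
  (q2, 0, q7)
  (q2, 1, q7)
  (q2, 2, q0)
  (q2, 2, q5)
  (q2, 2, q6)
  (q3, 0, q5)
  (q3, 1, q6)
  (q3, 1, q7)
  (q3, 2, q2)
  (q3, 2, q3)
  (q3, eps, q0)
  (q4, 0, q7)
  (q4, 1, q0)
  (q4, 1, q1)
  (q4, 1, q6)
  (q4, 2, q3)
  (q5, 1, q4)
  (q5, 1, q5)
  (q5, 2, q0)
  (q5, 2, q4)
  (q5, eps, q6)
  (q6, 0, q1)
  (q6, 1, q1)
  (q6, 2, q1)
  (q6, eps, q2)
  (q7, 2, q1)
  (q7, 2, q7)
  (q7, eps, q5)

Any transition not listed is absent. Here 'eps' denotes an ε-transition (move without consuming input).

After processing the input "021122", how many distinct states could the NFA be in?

8

Start in {q0}.
Read '0': q0→{q1, q2, q7}; union {q1, q2, q7}; ε-closure = {q1, q2, q5, q6, q7}.
Read '2': q1→{q0, q1}, q2→{q0, q5, q6}, q5→{q0, q4}, q6→{q1}, q7→{q1, q7}; union {q0, q1, q4, q5, q6, q7}; ε-closure = {q0, q1, q2, q4, q5, q6, q7}.
Read '1': q0→∅, q1→{q2, q5, q7}, q2→{q7}, q4→{q0, q1, q6}, q5→{q4, q5}, q6→{q1}, q7→∅; now {q0, q1, q2, q4, q5, q6, q7}.
Read '1': q0→∅, q1→{q2, q5, q7}, q2→{q7}, q4→{q0, q1, q6}, q5→{q4, q5}, q6→{q1}, q7→∅; now {q0, q1, q2, q4, q5, q6, q7}.
Read '2': q0→{q0}, q1→{q0, q1}, q2→{q0, q5, q6}, q4→{q3}, q5→{q0, q4}, q6→{q1}, q7→{q1, q7}; union {q0, q1, q3, q4, q5, q6, q7}; ε-closure = {q0, q1, q2, q3, q4, q5, q6, q7}.
Read '2': q0→{q0}, q1→{q0, q1}, q2→{q0, q5, q6}, q3→{q2, q3}, q4→{q3}, q5→{q0, q4}, q6→{q1}, q7→{q1, q7}; now {q0, q1, q2, q3, q4, q5, q6, q7}.
That set has 8 states.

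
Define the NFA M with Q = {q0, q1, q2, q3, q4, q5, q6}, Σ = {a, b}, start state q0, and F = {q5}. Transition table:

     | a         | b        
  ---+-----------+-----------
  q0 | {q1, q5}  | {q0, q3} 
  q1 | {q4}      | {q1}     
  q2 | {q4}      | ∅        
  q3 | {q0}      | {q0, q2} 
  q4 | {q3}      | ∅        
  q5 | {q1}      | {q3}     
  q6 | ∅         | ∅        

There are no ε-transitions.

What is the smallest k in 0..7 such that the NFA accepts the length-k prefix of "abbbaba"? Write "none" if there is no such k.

1

Start in {q0}.
Read 'a': {q0} → {q1, q5}.
None of the earlier sets intersect F, but {q1, q5} does.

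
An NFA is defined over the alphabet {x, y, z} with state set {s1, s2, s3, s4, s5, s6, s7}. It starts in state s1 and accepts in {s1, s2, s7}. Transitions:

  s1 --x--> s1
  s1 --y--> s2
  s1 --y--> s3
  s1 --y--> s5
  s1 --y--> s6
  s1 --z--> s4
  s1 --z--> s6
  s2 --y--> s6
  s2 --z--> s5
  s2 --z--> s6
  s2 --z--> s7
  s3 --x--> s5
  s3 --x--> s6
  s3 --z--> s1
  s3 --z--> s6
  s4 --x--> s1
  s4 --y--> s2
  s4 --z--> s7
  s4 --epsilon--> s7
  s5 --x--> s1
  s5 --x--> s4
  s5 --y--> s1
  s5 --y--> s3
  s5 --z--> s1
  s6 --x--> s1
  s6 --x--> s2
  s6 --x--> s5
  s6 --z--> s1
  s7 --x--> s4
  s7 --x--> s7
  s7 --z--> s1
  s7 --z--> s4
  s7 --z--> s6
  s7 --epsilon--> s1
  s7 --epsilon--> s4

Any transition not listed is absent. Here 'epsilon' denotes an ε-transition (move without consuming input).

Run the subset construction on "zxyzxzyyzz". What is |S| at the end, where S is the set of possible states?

Start in {s1}.
Read 'z': {s1} → {s1, s4, s6, s7}.
Read 'x': {s1, s4, s6, s7} → {s1, s2, s4, s5, s7}.
Read 'y': {s1, s2, s4, s5, s7} → {s1, s2, s3, s5, s6}.
Read 'z': {s1, s2, s3, s5, s6} → {s1, s4, s5, s6, s7}.
Read 'x': {s1, s4, s5, s6, s7} → {s1, s2, s4, s5, s7}.
Read 'z': {s1, s2, s4, s5, s7} → {s1, s4, s5, s6, s7}.
Read 'y': {s1, s4, s5, s6, s7} → {s1, s2, s3, s5, s6}.
Read 'y': {s1, s2, s3, s5, s6} → {s1, s2, s3, s5, s6}.
Read 'z': {s1, s2, s3, s5, s6} → {s1, s4, s5, s6, s7}.
Read 'z': {s1, s4, s5, s6, s7} → {s1, s4, s6, s7}.
That set has 4 states.

4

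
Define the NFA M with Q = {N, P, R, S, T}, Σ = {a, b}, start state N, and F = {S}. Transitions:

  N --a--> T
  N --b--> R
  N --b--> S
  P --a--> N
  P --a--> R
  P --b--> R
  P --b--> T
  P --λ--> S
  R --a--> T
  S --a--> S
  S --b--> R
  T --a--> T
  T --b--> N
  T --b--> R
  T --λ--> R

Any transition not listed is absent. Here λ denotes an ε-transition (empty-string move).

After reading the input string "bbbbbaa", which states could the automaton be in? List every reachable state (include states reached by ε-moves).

Start in {N}.
Read 'b': {N} → {R, S}.
Read 'b': {R, S} → {R}.
Read 'b': {R} → ∅.
The set is empty and remains empty for the remaining 4 symbols.

∅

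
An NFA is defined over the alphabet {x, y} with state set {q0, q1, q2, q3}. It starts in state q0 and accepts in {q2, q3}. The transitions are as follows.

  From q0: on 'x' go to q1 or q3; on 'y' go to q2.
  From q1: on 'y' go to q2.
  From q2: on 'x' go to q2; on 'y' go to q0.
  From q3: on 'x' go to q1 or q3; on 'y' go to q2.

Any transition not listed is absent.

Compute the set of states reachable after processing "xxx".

Start in {q0}.
Read 'x': q0→{q1, q3}; now {q1, q3}.
Read 'x': q1→∅, q3→{q1, q3}; now {q1, q3}.
Read 'x': q1→∅, q3→{q1, q3}; now {q1, q3}.

{q1, q3}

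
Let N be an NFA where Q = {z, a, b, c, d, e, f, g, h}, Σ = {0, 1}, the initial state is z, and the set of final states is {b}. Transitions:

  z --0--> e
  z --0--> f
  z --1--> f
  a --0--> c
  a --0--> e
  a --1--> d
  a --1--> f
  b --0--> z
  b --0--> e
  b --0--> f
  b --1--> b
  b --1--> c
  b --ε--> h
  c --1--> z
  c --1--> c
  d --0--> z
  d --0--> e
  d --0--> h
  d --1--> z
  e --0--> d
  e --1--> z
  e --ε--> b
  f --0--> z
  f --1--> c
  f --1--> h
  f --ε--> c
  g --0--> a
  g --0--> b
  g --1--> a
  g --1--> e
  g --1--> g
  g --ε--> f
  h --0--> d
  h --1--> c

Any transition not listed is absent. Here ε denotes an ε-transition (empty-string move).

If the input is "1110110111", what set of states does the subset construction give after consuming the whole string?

{z, b, c, f, h}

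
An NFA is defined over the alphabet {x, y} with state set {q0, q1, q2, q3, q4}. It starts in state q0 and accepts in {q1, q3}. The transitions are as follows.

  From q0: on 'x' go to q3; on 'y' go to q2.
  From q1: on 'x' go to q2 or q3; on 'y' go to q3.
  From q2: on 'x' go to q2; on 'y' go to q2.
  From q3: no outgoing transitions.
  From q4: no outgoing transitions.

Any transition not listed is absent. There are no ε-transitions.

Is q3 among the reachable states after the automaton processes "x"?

Yes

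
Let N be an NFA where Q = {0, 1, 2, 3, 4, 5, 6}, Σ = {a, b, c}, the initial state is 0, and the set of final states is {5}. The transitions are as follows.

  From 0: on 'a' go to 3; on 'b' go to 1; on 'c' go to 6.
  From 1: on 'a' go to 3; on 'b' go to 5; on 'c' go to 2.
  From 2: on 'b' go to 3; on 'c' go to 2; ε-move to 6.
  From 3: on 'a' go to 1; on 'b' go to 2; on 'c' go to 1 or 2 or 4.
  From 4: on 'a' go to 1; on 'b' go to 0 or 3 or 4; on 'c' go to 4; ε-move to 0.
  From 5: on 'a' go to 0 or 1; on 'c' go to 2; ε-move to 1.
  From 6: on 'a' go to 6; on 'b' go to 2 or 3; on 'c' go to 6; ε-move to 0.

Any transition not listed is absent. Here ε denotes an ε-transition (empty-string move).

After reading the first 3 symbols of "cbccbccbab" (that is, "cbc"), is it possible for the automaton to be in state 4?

Yes

Start in {0}.
Read 'c': {0} → {0, 6}.
Read 'b': {0, 6} → {0, 1, 2, 3, 6}.
Read 'c': {0, 1, 2, 3, 6} → {0, 1, 2, 4, 6}.
State 4 is in {0, 1, 2, 4, 6}.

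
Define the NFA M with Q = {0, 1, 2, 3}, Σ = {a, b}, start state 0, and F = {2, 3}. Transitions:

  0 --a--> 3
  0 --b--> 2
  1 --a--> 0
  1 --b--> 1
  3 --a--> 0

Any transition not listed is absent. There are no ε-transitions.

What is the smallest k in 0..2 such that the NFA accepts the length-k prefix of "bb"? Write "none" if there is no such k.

1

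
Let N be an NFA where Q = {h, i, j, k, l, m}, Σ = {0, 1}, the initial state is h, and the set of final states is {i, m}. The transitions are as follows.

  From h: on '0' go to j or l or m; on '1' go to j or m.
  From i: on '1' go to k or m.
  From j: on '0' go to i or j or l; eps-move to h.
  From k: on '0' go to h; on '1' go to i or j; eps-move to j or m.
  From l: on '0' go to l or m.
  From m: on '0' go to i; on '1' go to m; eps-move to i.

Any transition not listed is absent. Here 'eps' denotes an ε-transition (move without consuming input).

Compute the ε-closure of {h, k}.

{h, i, j, k, m}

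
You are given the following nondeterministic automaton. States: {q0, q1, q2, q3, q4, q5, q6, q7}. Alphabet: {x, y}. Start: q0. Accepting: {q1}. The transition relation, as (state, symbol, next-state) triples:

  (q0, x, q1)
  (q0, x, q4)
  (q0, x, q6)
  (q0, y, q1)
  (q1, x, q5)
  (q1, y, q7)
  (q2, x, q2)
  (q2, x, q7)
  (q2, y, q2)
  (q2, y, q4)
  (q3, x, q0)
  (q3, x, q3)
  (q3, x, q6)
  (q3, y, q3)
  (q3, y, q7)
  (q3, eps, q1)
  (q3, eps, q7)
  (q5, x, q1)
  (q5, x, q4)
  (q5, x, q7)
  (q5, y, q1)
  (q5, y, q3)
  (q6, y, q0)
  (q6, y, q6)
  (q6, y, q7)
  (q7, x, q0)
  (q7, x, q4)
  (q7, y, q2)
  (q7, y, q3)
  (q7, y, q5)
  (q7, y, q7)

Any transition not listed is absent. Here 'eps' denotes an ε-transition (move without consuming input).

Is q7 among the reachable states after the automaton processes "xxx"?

Yes

Start in {q0}.
Read 'x': q0→{q1, q4, q6}; now {q1, q4, q6}.
Read 'x': q1→{q5}, q4→∅, q6→∅; now {q5}.
Read 'x': q5→{q1, q4, q7}; now {q1, q4, q7}.
State q7 is in {q1, q4, q7}.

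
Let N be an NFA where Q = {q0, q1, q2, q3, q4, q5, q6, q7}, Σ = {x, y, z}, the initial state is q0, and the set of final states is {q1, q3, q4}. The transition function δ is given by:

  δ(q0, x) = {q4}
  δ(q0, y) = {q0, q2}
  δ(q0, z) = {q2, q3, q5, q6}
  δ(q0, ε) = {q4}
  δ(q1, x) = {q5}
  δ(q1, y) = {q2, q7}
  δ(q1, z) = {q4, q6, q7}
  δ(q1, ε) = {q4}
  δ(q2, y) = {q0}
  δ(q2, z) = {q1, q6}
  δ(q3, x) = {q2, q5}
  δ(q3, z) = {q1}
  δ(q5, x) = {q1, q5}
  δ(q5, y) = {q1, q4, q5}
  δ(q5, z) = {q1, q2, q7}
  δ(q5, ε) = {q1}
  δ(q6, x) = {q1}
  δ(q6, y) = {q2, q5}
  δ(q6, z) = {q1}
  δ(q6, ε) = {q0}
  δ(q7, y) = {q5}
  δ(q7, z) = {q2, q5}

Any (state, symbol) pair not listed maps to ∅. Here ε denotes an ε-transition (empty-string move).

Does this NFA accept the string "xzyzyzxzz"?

Start: ε-closure({q0}) = {q0, q4}.
Read 'x': {q0, q4} → {q4}.
Read 'z': {q4} → ∅.
The set is empty and remains empty for the remaining 7 symbols.
The final set ∅ contains no accepting state.

No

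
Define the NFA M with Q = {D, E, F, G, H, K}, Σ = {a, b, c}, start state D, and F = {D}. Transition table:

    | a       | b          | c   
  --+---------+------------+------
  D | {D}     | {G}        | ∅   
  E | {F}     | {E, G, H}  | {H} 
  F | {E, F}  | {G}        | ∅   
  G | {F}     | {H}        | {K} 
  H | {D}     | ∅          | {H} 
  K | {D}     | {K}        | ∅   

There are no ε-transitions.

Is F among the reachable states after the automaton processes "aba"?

Start in {D}.
Read 'a': {D} → {D}.
Read 'b': {D} → {G}.
Read 'a': {G} → {F}.
State F is in {F}.

Yes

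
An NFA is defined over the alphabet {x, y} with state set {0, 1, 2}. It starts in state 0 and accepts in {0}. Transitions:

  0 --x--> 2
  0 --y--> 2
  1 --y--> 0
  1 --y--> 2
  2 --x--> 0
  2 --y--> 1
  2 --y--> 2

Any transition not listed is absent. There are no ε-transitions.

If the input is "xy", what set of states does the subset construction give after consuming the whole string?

{1, 2}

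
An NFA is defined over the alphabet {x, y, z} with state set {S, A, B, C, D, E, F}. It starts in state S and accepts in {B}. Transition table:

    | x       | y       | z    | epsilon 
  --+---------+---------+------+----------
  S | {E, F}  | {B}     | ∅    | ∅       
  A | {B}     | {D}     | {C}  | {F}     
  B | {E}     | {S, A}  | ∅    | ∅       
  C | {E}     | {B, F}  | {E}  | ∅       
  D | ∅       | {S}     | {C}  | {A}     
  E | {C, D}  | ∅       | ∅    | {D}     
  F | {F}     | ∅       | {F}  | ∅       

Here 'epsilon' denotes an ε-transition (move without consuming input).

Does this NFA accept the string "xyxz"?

No

Start in {S}.
Read 'x': S→{E, F}; union {E, F}; ε-closure = {A, D, E, F}.
Read 'y': A→{D}, D→{S}, E→∅, F→∅; union {S, D}; ε-closure = {S, A, D, F}.
Read 'x': S→{E, F}, A→{B}, D→∅, F→{F}; union {B, E, F}; ε-closure = {A, B, D, E, F}.
Read 'z': A→{C}, B→∅, D→{C}, E→∅, F→{F}; now {C, F}.
The final set {C, F} contains no accepting state.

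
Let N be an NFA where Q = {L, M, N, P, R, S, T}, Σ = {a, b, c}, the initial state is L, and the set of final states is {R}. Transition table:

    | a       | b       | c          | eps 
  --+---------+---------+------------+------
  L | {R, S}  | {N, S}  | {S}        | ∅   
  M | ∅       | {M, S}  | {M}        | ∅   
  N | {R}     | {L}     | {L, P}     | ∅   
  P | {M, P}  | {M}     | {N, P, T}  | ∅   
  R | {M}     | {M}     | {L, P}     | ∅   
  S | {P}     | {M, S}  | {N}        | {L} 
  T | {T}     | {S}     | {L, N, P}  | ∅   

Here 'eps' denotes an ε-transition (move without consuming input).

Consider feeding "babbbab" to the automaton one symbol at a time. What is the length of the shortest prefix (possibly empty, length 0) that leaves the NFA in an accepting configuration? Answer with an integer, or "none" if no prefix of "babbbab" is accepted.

2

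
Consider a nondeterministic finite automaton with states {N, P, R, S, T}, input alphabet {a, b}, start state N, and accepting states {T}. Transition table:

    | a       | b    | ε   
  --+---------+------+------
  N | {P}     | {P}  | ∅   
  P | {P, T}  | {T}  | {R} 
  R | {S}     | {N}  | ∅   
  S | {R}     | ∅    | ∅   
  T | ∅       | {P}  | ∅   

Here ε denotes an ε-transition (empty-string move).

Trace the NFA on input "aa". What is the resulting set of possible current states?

Start in {N}.
Read 'a': N→{P}; union {P}; ε-closure = {P, R}.
Read 'a': P→{P, T}, R→{S}; union {P, S, T}; ε-closure = {P, R, S, T}.

{P, R, S, T}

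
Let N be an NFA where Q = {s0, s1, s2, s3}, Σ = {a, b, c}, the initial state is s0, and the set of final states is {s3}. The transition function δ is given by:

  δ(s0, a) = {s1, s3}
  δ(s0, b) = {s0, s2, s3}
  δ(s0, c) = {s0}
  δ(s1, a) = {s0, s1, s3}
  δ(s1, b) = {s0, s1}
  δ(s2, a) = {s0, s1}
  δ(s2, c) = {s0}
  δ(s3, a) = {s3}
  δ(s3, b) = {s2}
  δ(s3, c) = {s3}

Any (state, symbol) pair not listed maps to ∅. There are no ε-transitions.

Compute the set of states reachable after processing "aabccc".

Start in {s0}.
Read 'a': {s0} → {s1, s3}.
Read 'a': {s1, s3} → {s0, s1, s3}.
Read 'b': {s0, s1, s3} → {s0, s1, s2, s3}.
Read 'c': {s0, s1, s2, s3} → {s0, s3}.
Read 'c': {s0, s3} → {s0, s3}.
Read 'c': {s0, s3} → {s0, s3}.

{s0, s3}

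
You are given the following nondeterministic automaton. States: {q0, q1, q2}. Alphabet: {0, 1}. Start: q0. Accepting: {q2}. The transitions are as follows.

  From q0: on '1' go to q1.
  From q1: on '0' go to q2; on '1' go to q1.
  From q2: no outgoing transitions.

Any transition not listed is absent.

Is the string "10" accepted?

Start in {q0}.
Read '1': {q0} → {q1}.
Read '0': {q1} → {q2}.
The final set {q2} contains the accepting state q2.

Yes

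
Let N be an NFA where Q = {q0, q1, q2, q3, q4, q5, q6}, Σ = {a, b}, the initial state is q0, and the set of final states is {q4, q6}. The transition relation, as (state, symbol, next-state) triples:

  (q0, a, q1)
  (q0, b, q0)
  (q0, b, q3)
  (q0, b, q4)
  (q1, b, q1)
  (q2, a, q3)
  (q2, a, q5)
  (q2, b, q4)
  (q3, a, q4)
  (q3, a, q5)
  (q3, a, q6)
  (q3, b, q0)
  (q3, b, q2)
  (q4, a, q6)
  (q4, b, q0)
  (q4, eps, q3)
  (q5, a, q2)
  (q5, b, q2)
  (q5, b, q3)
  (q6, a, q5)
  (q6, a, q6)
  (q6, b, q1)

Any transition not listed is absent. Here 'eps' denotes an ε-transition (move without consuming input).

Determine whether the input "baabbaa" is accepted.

Yes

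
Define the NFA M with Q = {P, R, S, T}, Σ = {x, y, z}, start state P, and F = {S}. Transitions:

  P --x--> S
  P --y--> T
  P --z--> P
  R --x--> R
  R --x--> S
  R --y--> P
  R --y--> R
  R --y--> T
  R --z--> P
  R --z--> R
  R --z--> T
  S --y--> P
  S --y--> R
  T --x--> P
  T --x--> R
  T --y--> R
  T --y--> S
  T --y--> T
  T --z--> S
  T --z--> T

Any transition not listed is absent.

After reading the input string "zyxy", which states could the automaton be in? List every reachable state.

Start in {P}.
Read 'z': {P} → {P}.
Read 'y': {P} → {T}.
Read 'x': {T} → {P, R}.
Read 'y': {P, R} → {P, R, T}.

{P, R, T}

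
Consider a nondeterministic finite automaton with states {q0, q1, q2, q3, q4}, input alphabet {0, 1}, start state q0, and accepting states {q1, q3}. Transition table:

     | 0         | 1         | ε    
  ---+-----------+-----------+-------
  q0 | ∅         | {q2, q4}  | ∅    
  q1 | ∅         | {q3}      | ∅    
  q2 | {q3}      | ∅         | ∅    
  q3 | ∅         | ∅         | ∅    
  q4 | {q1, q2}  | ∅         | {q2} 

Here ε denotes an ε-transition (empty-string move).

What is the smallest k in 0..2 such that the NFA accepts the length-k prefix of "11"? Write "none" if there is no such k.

none

Start in {q0}.
Read '1': {q0} → {q2, q4}.
Read '1': {q2, q4} → ∅.
No reachable set along the way intersects F.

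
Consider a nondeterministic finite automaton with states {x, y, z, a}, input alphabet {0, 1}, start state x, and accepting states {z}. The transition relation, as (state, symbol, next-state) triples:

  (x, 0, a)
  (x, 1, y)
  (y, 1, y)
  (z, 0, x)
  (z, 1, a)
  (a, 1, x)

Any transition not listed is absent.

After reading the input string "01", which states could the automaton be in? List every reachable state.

{x}

Start in {x}.
Read '0': {x} → {a}.
Read '1': {a} → {x}.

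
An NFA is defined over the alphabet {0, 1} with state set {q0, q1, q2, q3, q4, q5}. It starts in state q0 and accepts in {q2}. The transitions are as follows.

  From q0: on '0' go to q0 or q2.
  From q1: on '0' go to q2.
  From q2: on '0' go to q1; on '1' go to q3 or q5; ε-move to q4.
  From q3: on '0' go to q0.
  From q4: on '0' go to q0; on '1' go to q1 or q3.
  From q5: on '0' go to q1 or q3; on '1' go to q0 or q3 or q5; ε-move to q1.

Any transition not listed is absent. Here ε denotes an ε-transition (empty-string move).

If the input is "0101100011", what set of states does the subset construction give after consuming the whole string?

{q0, q1, q3, q5}

Start in {q0}.
Read '0': q0→{q0, q2}; union {q0, q2}; ε-closure = {q0, q2, q4}.
Read '1': q0→∅, q2→{q3, q5}, q4→{q1, q3}; now {q1, q3, q5}.
Read '0': q1→{q2}, q3→{q0}, q5→{q1, q3}; union {q0, q1, q2, q3}; ε-closure = {q0, q1, q2, q3, q4}.
Read '1': q0→∅, q1→∅, q2→{q3, q5}, q3→∅, q4→{q1, q3}; now {q1, q3, q5}.
Read '1': q1→∅, q3→∅, q5→{q0, q3, q5}; union {q0, q3, q5}; ε-closure = {q0, q1, q3, q5}.
Read '0': q0→{q0, q2}, q1→{q2}, q3→{q0}, q5→{q1, q3}; union {q0, q1, q2, q3}; ε-closure = {q0, q1, q2, q3, q4}.
Read '0': q0→{q0, q2}, q1→{q2}, q2→{q1}, q3→{q0}, q4→{q0}; union {q0, q1, q2}; ε-closure = {q0, q1, q2, q4}.
Read '0': q0→{q0, q2}, q1→{q2}, q2→{q1}, q4→{q0}; union {q0, q1, q2}; ε-closure = {q0, q1, q2, q4}.
Read '1': q0→∅, q1→∅, q2→{q3, q5}, q4→{q1, q3}; now {q1, q3, q5}.
Read '1': q1→∅, q3→∅, q5→{q0, q3, q5}; union {q0, q3, q5}; ε-closure = {q0, q1, q3, q5}.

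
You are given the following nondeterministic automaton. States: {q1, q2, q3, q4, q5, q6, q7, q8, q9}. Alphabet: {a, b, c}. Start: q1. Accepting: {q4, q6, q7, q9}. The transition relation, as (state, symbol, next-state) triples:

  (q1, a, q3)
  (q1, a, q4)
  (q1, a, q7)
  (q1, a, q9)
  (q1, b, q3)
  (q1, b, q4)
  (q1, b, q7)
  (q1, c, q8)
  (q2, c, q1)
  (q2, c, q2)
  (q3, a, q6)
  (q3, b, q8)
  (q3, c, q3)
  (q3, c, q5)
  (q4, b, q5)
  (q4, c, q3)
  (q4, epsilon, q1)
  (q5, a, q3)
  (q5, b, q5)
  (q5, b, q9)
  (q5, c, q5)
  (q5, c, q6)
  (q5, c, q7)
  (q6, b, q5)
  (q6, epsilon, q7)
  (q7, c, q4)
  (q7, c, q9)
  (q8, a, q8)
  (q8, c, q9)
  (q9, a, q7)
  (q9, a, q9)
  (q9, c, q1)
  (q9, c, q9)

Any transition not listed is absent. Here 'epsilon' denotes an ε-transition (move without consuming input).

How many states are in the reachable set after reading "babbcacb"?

7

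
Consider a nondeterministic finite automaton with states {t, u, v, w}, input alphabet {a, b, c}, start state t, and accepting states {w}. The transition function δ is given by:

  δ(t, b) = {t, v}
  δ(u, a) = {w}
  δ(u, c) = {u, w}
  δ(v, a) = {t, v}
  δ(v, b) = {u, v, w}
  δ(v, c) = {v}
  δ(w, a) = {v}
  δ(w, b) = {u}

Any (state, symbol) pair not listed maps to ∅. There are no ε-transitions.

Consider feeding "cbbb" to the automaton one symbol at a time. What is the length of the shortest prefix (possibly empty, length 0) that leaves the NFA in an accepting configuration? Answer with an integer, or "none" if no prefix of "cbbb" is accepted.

Start in {t}.
Read 'c': {t} → ∅.
The set is empty and remains empty for the remaining 3 symbols.
No reachable set along the way intersects F.

none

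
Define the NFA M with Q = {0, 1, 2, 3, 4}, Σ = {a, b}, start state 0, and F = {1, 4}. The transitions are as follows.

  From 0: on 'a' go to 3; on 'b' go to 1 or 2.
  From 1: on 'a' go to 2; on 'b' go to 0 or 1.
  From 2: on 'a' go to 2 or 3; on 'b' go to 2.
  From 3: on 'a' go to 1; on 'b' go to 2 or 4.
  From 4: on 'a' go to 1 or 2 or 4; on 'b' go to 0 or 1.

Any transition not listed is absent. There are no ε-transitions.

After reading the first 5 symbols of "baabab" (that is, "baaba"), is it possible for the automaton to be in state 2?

Start in {0}.
Read 'b': {0} → {1, 2}.
Read 'a': {1, 2} → {2, 3}.
Read 'a': {2, 3} → {1, 2, 3}.
Read 'b': {1, 2, 3} → {0, 1, 2, 4}.
Read 'a': {0, 1, 2, 4} → {1, 2, 3, 4}.
State 2 is in {1, 2, 3, 4}.

Yes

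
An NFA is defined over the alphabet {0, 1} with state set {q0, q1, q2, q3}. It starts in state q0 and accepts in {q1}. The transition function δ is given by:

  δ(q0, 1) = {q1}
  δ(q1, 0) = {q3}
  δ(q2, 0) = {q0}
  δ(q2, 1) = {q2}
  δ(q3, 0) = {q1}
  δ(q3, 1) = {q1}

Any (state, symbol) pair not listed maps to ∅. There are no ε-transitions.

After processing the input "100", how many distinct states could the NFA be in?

1

Start in {q0}.
Read '1': {q0} → {q1}.
Read '0': {q1} → {q3}.
Read '0': {q3} → {q1}.
That set has 1 state.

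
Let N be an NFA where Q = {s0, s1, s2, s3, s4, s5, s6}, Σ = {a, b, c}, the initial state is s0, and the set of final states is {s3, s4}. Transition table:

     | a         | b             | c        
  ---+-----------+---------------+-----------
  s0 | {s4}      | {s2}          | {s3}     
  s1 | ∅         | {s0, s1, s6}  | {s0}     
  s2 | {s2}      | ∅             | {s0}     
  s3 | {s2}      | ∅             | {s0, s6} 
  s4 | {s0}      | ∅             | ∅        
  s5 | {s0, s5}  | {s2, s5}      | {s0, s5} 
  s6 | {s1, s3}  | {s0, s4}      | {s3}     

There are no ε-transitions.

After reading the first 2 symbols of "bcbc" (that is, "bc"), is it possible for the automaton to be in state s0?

Yes

Start in {s0}.
Read 'b': s0→{s2}; now {s2}.
Read 'c': s2→{s0}; now {s0}.
State s0 is in {s0}.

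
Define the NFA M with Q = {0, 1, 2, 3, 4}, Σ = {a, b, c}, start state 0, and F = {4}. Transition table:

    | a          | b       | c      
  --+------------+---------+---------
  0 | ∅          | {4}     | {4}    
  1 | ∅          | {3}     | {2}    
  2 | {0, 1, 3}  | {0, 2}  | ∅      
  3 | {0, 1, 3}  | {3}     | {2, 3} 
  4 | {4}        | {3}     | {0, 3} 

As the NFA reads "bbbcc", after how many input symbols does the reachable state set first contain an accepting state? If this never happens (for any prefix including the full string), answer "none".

1

Start in {0}.
Read 'b': {0} → {4}.
None of the earlier sets intersect F, but {4} does.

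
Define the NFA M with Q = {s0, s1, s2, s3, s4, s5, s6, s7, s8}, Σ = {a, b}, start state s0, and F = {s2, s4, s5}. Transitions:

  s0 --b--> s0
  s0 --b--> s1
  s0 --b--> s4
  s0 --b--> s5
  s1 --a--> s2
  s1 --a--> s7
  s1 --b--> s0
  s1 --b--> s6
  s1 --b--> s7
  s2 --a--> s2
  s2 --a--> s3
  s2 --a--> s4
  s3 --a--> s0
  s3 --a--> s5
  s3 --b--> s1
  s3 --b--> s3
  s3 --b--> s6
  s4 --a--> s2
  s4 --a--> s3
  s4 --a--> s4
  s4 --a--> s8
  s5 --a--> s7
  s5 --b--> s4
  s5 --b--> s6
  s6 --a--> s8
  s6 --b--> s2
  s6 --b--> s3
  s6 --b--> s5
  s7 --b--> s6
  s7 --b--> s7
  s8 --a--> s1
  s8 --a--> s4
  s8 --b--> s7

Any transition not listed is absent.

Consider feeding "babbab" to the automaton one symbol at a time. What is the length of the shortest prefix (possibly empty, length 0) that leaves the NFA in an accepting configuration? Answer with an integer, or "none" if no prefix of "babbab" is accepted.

Start in {s0}.
Read 'b': s0→{s0, s1, s4, s5}; now {s0, s1, s4, s5}.
None of the earlier sets intersect F, but {s0, s1, s4, s5} does.

1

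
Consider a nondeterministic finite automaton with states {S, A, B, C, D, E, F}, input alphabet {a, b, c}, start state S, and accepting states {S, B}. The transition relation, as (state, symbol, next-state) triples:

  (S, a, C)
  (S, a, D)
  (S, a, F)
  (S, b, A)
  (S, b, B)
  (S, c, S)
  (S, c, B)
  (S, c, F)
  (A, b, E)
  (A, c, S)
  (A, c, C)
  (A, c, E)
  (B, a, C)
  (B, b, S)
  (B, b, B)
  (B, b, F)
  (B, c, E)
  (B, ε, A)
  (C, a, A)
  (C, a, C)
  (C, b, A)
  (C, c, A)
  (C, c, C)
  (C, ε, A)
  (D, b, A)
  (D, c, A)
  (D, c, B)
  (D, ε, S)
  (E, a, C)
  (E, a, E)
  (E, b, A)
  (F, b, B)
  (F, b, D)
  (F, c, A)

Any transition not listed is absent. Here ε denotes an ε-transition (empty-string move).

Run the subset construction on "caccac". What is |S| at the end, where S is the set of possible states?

Start in {S}.
Read 'c': S→{S, B, F}; union {S, B, F}; ε-closure = {S, A, B, F}.
Read 'a': S→{C, D, F}, A→∅, B→{C}, F→∅; union {C, D, F}; ε-closure = {S, A, C, D, F}.
Read 'c': S→{S, B, F}, A→{S, C, E}, C→{A, C}, D→{A, B}, F→{A}; now {S, A, B, C, E, F}.
Read 'c': S→{S, B, F}, A→{S, C, E}, B→{E}, C→{A, C}, E→∅, F→{A}; now {S, A, B, C, E, F}.
Read 'a': S→{C, D, F}, A→∅, B→{C}, C→{A, C}, E→{C, E}, F→∅; union {A, C, D, E, F}; ε-closure = {S, A, C, D, E, F}.
Read 'c': S→{S, B, F}, A→{S, C, E}, C→{A, C}, D→{A, B}, E→∅, F→{A}; now {S, A, B, C, E, F}.
That set has 6 states.

6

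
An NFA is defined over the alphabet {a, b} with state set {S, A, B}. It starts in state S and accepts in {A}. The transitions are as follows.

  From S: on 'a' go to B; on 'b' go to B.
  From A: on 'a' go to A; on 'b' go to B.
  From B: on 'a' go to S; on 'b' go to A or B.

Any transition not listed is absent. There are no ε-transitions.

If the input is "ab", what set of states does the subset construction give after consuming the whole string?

Start in {S}.
Read 'a': S→{B}; now {B}.
Read 'b': B→{A, B}; now {A, B}.

{A, B}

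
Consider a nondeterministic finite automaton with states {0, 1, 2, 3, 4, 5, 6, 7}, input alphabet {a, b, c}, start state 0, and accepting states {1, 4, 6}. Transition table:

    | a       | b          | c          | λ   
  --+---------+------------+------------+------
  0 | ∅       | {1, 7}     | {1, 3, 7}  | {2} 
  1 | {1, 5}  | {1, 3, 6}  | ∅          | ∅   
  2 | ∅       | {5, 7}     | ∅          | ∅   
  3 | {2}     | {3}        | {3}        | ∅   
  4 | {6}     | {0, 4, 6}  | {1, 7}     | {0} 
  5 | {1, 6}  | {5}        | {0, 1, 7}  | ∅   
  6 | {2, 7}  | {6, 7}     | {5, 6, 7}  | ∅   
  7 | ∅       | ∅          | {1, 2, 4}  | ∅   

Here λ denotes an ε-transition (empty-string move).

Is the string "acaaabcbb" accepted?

Start: ε-closure({0}) = {0, 2}.
Read 'a': 0→∅, 2→∅; now ∅.
The set is empty and remains empty for the remaining 8 symbols.
The final set ∅ contains no accepting state.

No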